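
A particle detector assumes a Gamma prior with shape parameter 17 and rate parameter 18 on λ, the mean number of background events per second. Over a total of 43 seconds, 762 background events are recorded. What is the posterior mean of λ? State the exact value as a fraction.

Total count 762 over total exposure 43 seconds.
Gamma(α, β) with Poisson data over total exposure Σt gives posterior Gamma(α+Σx, β+Σt) = Gamma(779, 61).
Posterior mean = α'/β' = 779/61.

779/61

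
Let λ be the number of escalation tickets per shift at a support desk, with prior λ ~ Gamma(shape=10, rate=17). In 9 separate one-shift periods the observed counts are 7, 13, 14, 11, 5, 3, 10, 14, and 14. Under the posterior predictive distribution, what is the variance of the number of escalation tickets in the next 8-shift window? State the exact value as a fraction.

6868/169

Total count: 7 + 13 + 14 + 11 + 5 + 3 + 10 + 14 + 14 = 91.
Total exposure: 9 shifts.
The Gamma prior is conjugate for the Poisson rate, so λ | data ~ Gamma(10+91, 17+9) = Gamma(101, 26).
The posterior predictive for a window of length T is Negative Binomial with variance T·α'·(β'+T)/β'² = 8·101·34/676 = 6868/169.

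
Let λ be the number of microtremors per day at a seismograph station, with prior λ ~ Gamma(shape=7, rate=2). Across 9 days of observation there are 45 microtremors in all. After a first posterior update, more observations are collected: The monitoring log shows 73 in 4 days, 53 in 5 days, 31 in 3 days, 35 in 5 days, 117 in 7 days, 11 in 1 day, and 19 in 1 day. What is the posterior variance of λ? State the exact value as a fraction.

391/1369

Total count 45 over total exposure 9 days.
After the first batch: Gamma(7 + 45, 2 + 9) = Gamma(52, 11).
Total count: 73 + 53 + 31 + 35 + 117 + 11 + 19 = 339.
Total exposure: 4 + 5 + 3 + 5 + 7 + 1 + 1 = 26 days.
After the second batch: Gamma(52 + 339, 11 + 26) = Gamma(391, 37).
Posterior variance = α'/β'² = 391/1369.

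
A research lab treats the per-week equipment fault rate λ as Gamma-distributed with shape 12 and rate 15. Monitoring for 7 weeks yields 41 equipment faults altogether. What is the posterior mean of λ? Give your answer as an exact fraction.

Total count 41 over total exposure 7 weeks.
Posterior: α' = 12 + 41 = 53, β' = 15 + 7 = 22.
Posterior mean = α'/β' = 53/22.

53/22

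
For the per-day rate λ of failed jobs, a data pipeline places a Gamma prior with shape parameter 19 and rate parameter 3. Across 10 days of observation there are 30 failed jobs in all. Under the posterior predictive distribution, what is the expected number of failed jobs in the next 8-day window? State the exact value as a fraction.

392/13

Total count 30 over total exposure 10 days.
Posterior: α' = 19 + 30 = 49, β' = 3 + 10 = 13.
Predictive mean over an 8-day window = T·E[λ|data] = 8·49/13 = 392/13.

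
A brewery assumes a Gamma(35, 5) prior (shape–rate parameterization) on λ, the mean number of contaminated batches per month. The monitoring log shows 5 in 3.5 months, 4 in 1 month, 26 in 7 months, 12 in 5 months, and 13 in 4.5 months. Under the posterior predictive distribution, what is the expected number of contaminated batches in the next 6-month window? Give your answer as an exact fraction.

Total count: 5 + 4 + 26 + 12 + 13 = 60.
Total exposure: 3.5 + 1 + 7 + 5 + 4.5 = 21 months.
The Gamma prior is conjugate for the Poisson rate, so λ | data ~ Gamma(35+60, 5+21) = Gamma(95, 26).
Predictive mean over a 6-month window = T·E[λ|data] = 6·95/26 = 285/13.

285/13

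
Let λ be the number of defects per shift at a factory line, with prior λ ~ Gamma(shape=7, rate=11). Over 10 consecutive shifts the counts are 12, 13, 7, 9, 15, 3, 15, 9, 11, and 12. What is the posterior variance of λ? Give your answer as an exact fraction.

Total count: 12 + 13 + 7 + 9 + 15 + 3 + 15 + 9 + 11 + 12 = 106.
Total exposure: 10 shifts.
Conjugate update: add total count to the shape and total exposure to the rate, giving Gamma(113, 21).
Posterior variance = α'/β'² = 113/441.

113/441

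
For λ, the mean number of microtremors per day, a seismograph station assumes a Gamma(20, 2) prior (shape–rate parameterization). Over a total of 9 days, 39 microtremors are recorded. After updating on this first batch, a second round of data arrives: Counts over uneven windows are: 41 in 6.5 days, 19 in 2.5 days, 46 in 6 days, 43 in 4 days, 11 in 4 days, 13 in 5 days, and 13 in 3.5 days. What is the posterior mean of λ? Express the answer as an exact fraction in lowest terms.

98/17

Total count 39 over total exposure 9 days.
After the first batch: Gamma(20 + 39, 2 + 9) = Gamma(59, 11).
Total count: 41 + 19 + 46 + 43 + 11 + 13 + 13 = 186.
Total exposure: 6.5 + 2.5 + 6 + 4 + 4 + 5 + 3.5 = 31.5 days.
After the second batch: Gamma(59 + 186, 11 + 31.5) = Gamma(245, 85/2).
Posterior mean = α'/β' = 245/(85/2) = 98/17.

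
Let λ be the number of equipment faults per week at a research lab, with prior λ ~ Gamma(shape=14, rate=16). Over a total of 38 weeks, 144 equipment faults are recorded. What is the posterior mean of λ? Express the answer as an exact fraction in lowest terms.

79/27

Total count 144 over total exposure 38 weeks.
The Gamma prior is conjugate for the Poisson rate, so λ | data ~ Gamma(14+144, 16+38) = Gamma(158, 54).
Posterior mean = α'/β' = 158/54 = 79/27.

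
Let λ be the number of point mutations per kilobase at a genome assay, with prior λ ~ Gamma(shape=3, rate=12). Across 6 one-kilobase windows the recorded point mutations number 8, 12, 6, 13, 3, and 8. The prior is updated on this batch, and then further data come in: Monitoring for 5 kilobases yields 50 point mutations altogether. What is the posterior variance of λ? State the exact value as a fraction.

Total count: 8 + 12 + 6 + 13 + 3 + 8 = 50.
Total exposure: 6 kilobases.
After the first batch: Gamma(3 + 50, 12 + 6) = Gamma(53, 18).
Total count 50 over total exposure 5 kilobases.
After the second batch: Gamma(53 + 50, 18 + 5) = Gamma(103, 23).
Posterior variance = α'/β'² = 103/529.

103/529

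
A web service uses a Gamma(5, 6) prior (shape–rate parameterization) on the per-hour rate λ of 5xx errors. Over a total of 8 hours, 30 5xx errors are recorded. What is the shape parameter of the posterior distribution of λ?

35

Total count 30 over total exposure 8 hours.
Conjugate update: add total count to the shape and total exposure to the rate, giving Gamma(35, 14).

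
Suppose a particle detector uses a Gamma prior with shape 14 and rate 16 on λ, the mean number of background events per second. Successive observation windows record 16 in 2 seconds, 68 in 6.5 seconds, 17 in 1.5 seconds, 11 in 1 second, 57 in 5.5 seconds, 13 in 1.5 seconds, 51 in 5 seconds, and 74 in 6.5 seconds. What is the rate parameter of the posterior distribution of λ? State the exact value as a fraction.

Total count: 16 + 68 + 17 + 11 + 57 + 13 + 51 + 74 = 307.
Total exposure: 2 + 6.5 + 1.5 + 1 + 5.5 + 1.5 + 5 + 6.5 = 29.5 seconds.
Gamma(α, β) with Poisson data over total exposure Σt gives posterior Gamma(α+Σx, β+Σt) = Gamma(321, 91/2).

91/2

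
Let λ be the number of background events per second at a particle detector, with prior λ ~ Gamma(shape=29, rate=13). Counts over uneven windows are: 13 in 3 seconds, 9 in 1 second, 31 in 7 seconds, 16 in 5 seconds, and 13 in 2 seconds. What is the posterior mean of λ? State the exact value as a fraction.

Total count: 13 + 9 + 31 + 16 + 13 = 82.
Total exposure: 3 + 1 + 7 + 5 + 2 = 18 seconds.
Conjugate update: add total count to the shape and total exposure to the rate, giving Gamma(111, 31).
Posterior mean = α'/β' = 111/31.

111/31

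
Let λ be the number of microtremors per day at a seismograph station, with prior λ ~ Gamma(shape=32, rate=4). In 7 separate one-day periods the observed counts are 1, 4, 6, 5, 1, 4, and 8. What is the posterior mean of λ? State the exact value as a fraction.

Total count: 1 + 4 + 6 + 5 + 1 + 4 + 8 = 29.
Total exposure: 7 days.
The Gamma prior is conjugate for the Poisson rate, so λ | data ~ Gamma(32+29, 4+7) = Gamma(61, 11).
Posterior mean = α'/β' = 61/11.

61/11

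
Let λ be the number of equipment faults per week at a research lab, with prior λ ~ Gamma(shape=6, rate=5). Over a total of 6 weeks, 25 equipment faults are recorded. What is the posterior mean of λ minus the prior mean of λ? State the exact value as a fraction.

89/55

Total count 25 over total exposure 6 weeks.
Gamma(α, β) with Poisson data over total exposure Σt gives posterior Gamma(α+Σx, β+Σt) = Gamma(31, 11).
Posterior mean = 31/11 = 31/11; prior mean = 6/5 = 6/5. Difference = 31/11 − 6/5 = 89/55.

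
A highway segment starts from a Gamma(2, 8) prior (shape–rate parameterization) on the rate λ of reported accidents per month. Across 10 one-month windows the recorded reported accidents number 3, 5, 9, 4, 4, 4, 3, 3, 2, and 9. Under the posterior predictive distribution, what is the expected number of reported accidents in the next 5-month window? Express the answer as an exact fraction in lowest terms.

40/3

Total count: 3 + 5 + 9 + 4 + 4 + 4 + 3 + 3 + 2 + 9 = 46.
Total exposure: 10 months.
The Gamma prior is conjugate for the Poisson rate, so λ | data ~ Gamma(2+46, 8+10) = Gamma(48, 18).
Predictive mean over a 5-month window = T·E[λ|data] = 5·48/18 = 40/3.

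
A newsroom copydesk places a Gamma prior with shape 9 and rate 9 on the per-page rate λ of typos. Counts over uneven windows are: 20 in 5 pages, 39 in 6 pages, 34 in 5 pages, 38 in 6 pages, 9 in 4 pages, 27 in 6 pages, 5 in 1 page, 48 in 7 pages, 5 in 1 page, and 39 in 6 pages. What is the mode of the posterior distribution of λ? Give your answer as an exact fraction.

34/7

Total count: 20 + 39 + 34 + 38 + 9 + 27 + 5 + 48 + 5 + 39 = 264.
Total exposure: 5 + 6 + 5 + 6 + 4 + 6 + 1 + 7 + 1 + 6 = 47 pages.
By Gamma–Poisson conjugacy, the posterior is Gamma(α + Σx, β + Σt) = Gamma(9 + 264, 9 + 47) = Gamma(273, 56).
Posterior mode = (α'−1)/β' = 272/56 = 34/7.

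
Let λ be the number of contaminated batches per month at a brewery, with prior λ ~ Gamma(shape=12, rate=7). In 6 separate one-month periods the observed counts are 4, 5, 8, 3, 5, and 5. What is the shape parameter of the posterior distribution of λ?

42

Total count: 4 + 5 + 8 + 3 + 5 + 5 = 30.
Total exposure: 6 months.
The Gamma prior is conjugate for the Poisson rate, so λ | data ~ Gamma(12+30, 7+6) = Gamma(42, 13).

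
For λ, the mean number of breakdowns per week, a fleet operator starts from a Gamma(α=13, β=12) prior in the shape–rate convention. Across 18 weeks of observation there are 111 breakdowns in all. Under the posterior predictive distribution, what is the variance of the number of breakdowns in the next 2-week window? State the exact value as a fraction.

Total count 111 over total exposure 18 weeks.
Posterior: α' = 13 + 111 = 124, β' = 12 + 18 = 30.
The posterior predictive for a window of length T is Negative Binomial with variance T·α'·(β'+T)/β'² = 2·124·32/900 = 1984/225.

1984/225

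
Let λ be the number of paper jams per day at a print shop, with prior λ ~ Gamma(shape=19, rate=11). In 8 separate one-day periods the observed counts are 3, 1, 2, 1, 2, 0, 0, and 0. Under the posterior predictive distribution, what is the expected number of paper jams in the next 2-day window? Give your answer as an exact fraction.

56/19

Total count: 3 + 1 + 2 + 1 + 2 + 0 + 0 + 0 = 9.
Total exposure: 8 days.
Conjugate update: add total count to the shape and total exposure to the rate, giving Gamma(28, 19).
Predictive mean over a 2-day window = T·E[λ|data] = 2·28/19 = 56/19.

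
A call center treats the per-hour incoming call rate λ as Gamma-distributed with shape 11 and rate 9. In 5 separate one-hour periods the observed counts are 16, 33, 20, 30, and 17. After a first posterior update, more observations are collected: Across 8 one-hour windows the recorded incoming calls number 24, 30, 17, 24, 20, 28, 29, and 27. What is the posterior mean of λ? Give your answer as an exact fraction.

163/11

Total count: 16 + 33 + 20 + 30 + 17 = 116.
Total exposure: 5 hours.
After the first batch: Gamma(11 + 116, 9 + 5) = Gamma(127, 14).
Total count: 24 + 30 + 17 + 24 + 20 + 28 + 29 + 27 = 199.
Total exposure: 8 hours.
After the second batch: Gamma(127 + 199, 14 + 8) = Gamma(326, 22).
Posterior mean = α'/β' = 326/22 = 163/11.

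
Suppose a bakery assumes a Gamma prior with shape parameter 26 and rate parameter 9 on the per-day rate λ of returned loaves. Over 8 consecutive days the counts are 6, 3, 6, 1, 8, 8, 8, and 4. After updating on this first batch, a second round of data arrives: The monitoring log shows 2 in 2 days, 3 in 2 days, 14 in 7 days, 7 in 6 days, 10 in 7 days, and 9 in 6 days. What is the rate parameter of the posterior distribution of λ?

Total count: 6 + 3 + 6 + 1 + 8 + 8 + 8 + 4 = 44.
Total exposure: 8 days.
After the first batch: Gamma(26 + 44, 9 + 8) = Gamma(70, 17).
Total count: 2 + 3 + 14 + 7 + 10 + 9 = 45.
Total exposure: 2 + 2 + 7 + 6 + 7 + 6 = 30 days.
After the second batch: Gamma(70 + 45, 17 + 30) = Gamma(115, 47).

47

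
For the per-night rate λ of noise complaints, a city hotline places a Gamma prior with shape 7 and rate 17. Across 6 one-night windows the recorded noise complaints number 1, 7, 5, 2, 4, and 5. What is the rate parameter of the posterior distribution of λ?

23

Total count: 1 + 7 + 5 + 2 + 4 + 5 = 24.
Total exposure: 6 nights.
By Gamma–Poisson conjugacy, the posterior is Gamma(α + Σx, β + Σt) = Gamma(7 + 24, 17 + 6) = Gamma(31, 23).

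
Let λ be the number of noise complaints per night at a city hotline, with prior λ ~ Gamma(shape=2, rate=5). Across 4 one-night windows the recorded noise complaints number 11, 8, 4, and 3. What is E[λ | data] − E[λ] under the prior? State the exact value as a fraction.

Total count: 11 + 8 + 4 + 3 = 26.
Total exposure: 4 nights.
Conjugate update: add total count to the shape and total exposure to the rate, giving Gamma(28, 9).
Posterior mean = 28/9 = 28/9; prior mean = 2/5 = 2/5. Difference = 28/9 − 2/5 = 122/45.

122/45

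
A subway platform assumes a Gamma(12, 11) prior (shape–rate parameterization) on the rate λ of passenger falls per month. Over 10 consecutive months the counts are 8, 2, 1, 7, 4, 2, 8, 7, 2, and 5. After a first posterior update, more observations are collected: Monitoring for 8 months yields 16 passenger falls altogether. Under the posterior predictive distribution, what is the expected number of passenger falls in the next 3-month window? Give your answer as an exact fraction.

222/29

Total count: 8 + 2 + 1 + 7 + 4 + 2 + 8 + 7 + 2 + 5 = 46.
Total exposure: 10 months.
After the first batch: Gamma(12 + 46, 11 + 10) = Gamma(58, 21).
Total count 16 over total exposure 8 months.
After the second batch: Gamma(58 + 16, 21 + 8) = Gamma(74, 29).
Predictive mean over a 3-month window = T·E[λ|data] = 3·74/29 = 222/29.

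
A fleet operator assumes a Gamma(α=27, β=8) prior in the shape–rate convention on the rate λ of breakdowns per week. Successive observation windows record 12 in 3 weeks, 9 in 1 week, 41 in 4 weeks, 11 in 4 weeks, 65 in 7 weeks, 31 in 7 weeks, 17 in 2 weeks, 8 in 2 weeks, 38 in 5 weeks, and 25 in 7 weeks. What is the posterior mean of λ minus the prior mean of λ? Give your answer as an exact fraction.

461/200

Total count: 12 + 9 + 41 + 11 + 65 + 31 + 17 + 8 + 38 + 25 = 257.
Total exposure: 3 + 1 + 4 + 4 + 7 + 7 + 2 + 2 + 5 + 7 = 42 weeks.
The Gamma prior is conjugate for the Poisson rate, so λ | data ~ Gamma(27+257, 8+42) = Gamma(284, 50).
Posterior mean = 284/50 = 142/25; prior mean = 27/8 = 27/8. Difference = 142/25 − 27/8 = 461/200.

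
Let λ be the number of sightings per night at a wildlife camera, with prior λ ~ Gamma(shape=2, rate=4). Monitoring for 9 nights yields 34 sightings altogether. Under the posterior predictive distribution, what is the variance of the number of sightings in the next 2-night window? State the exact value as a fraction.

Total count 34 over total exposure 9 nights.
Conjugate update: add total count to the shape and total exposure to the rate, giving Gamma(36, 13).
The posterior predictive for a window of length T is Negative Binomial with variance T·α'·(β'+T)/β'² = 2·36·15/169 = 1080/169.

1080/169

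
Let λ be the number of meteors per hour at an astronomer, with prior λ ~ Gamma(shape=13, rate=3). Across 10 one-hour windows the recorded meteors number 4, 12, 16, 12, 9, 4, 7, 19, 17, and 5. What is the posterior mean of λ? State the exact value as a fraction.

118/13

Total count: 4 + 12 + 16 + 12 + 9 + 4 + 7 + 19 + 17 + 5 = 105.
Total exposure: 10 hours.
By Gamma–Poisson conjugacy, the posterior is Gamma(α + Σx, β + Σt) = Gamma(13 + 105, 3 + 10) = Gamma(118, 13).
Posterior mean = α'/β' = 118/13.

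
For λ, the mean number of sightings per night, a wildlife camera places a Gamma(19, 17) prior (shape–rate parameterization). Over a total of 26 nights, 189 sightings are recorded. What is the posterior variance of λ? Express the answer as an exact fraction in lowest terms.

208/1849

Total count 189 over total exposure 26 nights.
Gamma(α, β) with Poisson data over total exposure Σt gives posterior Gamma(α+Σx, β+Σt) = Gamma(208, 43).
Posterior variance = α'/β'² = 208/1849.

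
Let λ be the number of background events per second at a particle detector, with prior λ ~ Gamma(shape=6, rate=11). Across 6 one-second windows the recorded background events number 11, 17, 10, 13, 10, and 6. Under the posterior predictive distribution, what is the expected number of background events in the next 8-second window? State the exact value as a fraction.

584/17

Total count: 11 + 17 + 10 + 13 + 10 + 6 = 67.
Total exposure: 6 seconds.
Posterior: α' = 6 + 67 = 73, β' = 11 + 6 = 17.
Predictive mean over an 8-second window = T·E[λ|data] = 8·73/17 = 584/17.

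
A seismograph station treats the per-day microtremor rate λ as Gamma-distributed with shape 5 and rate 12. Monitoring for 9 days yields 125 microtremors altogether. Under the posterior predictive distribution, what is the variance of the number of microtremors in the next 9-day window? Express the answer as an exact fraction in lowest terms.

3900/49

Total count 125 over total exposure 9 days.
The Gamma prior is conjugate for the Poisson rate, so λ | data ~ Gamma(5+125, 12+9) = Gamma(130, 21).
The posterior predictive for a window of length T is Negative Binomial with variance T·α'·(β'+T)/β'² = 9·130·30/441 = 3900/49.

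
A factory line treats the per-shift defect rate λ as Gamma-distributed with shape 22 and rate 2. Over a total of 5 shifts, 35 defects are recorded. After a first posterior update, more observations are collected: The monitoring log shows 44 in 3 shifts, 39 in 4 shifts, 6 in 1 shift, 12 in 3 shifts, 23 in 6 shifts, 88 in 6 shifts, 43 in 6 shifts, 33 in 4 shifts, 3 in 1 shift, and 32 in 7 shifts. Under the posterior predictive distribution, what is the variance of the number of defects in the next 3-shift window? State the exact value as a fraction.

Total count 35 over total exposure 5 shifts.
After the first batch: Gamma(22 + 35, 2 + 5) = Gamma(57, 7).
Total count: 44 + 39 + 6 + 12 + 23 + 88 + 43 + 33 + 3 + 32 = 323.
Total exposure: 3 + 4 + 1 + 3 + 6 + 6 + 6 + 4 + 1 + 7 = 41 shifts.
After the second batch: Gamma(57 + 323, 7 + 41) = Gamma(380, 48).
The posterior predictive for a window of length T is Negative Binomial with variance T·α'·(β'+T)/β'² = 3·380·51/2304 = 1615/64.

1615/64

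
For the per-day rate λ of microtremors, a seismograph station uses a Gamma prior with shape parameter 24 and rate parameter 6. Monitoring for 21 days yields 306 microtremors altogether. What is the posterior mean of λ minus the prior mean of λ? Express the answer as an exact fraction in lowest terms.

Total count 306 over total exposure 21 days.
Posterior: α' = 24 + 306 = 330, β' = 6 + 21 = 27.
Posterior mean = 330/27 = 110/9; prior mean = 24/6 = 4. Difference = 110/9 − 4 = 74/9.

74/9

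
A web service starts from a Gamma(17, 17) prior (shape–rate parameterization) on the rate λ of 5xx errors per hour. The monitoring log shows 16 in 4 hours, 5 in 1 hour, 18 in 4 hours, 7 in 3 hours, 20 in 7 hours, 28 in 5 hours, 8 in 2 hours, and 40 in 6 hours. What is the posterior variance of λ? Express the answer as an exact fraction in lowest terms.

159/2401

Total count: 16 + 5 + 18 + 7 + 20 + 28 + 8 + 40 = 142.
Total exposure: 4 + 1 + 4 + 3 + 7 + 5 + 2 + 6 = 32 hours.
The Gamma prior is conjugate for the Poisson rate, so λ | data ~ Gamma(17+142, 17+32) = Gamma(159, 49).
Posterior variance = α'/β'² = 159/2401.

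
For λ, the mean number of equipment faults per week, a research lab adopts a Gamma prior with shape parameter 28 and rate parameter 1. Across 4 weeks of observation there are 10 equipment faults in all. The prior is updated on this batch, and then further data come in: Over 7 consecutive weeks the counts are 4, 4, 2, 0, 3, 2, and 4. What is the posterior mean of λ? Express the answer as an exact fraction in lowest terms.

Total count 10 over total exposure 4 weeks.
After the first batch: Gamma(28 + 10, 1 + 4) = Gamma(38, 5).
Total count: 4 + 4 + 2 + 0 + 3 + 2 + 4 = 19.
Total exposure: 7 weeks.
After the second batch: Gamma(38 + 19, 5 + 7) = Gamma(57, 12).
Posterior mean = α'/β' = 57/12 = 19/4.

19/4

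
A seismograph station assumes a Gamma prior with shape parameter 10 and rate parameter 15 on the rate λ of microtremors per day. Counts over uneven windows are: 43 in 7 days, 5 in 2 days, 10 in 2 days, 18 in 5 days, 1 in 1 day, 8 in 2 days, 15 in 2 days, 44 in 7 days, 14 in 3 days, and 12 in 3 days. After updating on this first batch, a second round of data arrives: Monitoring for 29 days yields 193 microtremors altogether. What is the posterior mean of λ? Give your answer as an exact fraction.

Total count: 43 + 5 + 10 + 18 + 1 + 8 + 15 + 44 + 14 + 12 = 170.
Total exposure: 7 + 2 + 2 + 5 + 1 + 2 + 2 + 7 + 3 + 3 = 34 days.
After the first batch: Gamma(10 + 170, 15 + 34) = Gamma(180, 49).
Total count 193 over total exposure 29 days.
After the second batch: Gamma(180 + 193, 49 + 29) = Gamma(373, 78).
Posterior mean = α'/β' = 373/78.

373/78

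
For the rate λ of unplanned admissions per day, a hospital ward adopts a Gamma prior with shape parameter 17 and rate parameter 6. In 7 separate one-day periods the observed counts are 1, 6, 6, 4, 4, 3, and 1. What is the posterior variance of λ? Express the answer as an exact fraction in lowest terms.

Total count: 1 + 6 + 6 + 4 + 4 + 3 + 1 = 25.
Total exposure: 7 days.
Gamma(α, β) with Poisson data over total exposure Σt gives posterior Gamma(α+Σx, β+Σt) = Gamma(42, 13).
Posterior variance = α'/β'² = 42/169.

42/169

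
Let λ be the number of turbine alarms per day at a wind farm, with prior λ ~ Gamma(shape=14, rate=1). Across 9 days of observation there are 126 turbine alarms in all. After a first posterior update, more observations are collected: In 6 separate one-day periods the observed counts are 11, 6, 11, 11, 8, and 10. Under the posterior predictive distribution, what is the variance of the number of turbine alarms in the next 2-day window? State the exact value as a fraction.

1773/64

Total count 126 over total exposure 9 days.
After the first batch: Gamma(14 + 126, 1 + 9) = Gamma(140, 10).
Total count: 11 + 6 + 11 + 11 + 8 + 10 = 57.
Total exposure: 6 days.
After the second batch: Gamma(140 + 57, 10 + 6) = Gamma(197, 16).
The posterior predictive for a window of length T is Negative Binomial with variance T·α'·(β'+T)/β'² = 2·197·18/256 = 1773/64.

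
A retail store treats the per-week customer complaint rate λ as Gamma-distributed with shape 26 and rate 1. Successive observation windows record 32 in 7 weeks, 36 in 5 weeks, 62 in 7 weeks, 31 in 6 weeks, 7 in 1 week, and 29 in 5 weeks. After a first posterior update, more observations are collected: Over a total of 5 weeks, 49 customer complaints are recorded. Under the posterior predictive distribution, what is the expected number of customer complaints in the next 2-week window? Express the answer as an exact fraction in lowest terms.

Total count: 32 + 36 + 62 + 31 + 7 + 29 = 197.
Total exposure: 7 + 5 + 7 + 6 + 1 + 5 = 31 weeks.
After the first batch: Gamma(26 + 197, 1 + 31) = Gamma(223, 32).
Total count 49 over total exposure 5 weeks.
After the second batch: Gamma(223 + 49, 32 + 5) = Gamma(272, 37).
Predictive mean over a 2-week window = T·E[λ|data] = 2·272/37 = 544/37.

544/37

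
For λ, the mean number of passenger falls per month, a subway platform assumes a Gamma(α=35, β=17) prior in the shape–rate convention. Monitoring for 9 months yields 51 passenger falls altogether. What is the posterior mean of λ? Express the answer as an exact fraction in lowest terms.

43/13

Total count 51 over total exposure 9 months.
Gamma(α, β) with Poisson data over total exposure Σt gives posterior Gamma(α+Σx, β+Σt) = Gamma(86, 26).
Posterior mean = α'/β' = 86/26 = 43/13.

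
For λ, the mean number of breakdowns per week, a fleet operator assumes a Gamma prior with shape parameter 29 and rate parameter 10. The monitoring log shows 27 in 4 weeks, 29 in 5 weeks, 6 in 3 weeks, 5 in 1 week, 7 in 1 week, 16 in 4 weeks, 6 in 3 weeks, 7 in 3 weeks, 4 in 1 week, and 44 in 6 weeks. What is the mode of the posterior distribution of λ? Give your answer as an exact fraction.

Total count: 27 + 29 + 6 + 5 + 7 + 16 + 6 + 7 + 4 + 44 = 151.
Total exposure: 4 + 5 + 3 + 1 + 1 + 4 + 3 + 3 + 1 + 6 = 31 weeks.
By Gamma–Poisson conjugacy, the posterior is Gamma(α + Σx, β + Σt) = Gamma(29 + 151, 10 + 31) = Gamma(180, 41).
Posterior mode = (α'−1)/β' = 179/41.

179/41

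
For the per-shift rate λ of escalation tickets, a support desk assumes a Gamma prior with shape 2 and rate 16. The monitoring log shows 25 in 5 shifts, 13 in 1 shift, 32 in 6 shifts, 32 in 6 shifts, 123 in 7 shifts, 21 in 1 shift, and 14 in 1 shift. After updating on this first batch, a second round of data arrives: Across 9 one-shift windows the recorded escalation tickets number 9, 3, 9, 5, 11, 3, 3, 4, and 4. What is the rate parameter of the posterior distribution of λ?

Total count: 25 + 13 + 32 + 32 + 123 + 21 + 14 = 260.
Total exposure: 5 + 1 + 6 + 6 + 7 + 1 + 1 = 27 shifts.
After the first batch: Gamma(2 + 260, 16 + 27) = Gamma(262, 43).
Total count: 9 + 3 + 9 + 5 + 11 + 3 + 3 + 4 + 4 = 51.
Total exposure: 9 shifts.
After the second batch: Gamma(262 + 51, 43 + 9) = Gamma(313, 52).

52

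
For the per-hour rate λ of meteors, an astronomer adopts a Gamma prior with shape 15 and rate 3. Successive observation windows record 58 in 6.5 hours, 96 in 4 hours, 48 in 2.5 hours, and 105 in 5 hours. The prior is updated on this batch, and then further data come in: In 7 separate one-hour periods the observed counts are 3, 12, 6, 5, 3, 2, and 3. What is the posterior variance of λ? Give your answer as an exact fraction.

89/196

Total count: 58 + 96 + 48 + 105 = 307.
Total exposure: 6.5 + 4 + 2.5 + 5 = 18 hours.
After the first batch: Gamma(15 + 307, 3 + 18) = Gamma(322, 21).
Total count: 3 + 12 + 6 + 5 + 3 + 2 + 3 = 34.
Total exposure: 7 hours.
After the second batch: Gamma(322 + 34, 21 + 7) = Gamma(356, 28).
Posterior variance = α'/β'² = 356/784 = 89/196.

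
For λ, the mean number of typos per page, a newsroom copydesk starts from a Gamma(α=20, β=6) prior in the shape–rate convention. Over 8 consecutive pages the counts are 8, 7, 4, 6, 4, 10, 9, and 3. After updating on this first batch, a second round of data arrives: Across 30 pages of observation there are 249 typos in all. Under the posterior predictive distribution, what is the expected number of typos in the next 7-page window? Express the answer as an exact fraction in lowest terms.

Total count: 8 + 7 + 4 + 6 + 4 + 10 + 9 + 3 = 51.
Total exposure: 8 pages.
After the first batch: Gamma(20 + 51, 6 + 8) = Gamma(71, 14).
Total count 249 over total exposure 30 pages.
After the second batch: Gamma(71 + 249, 14 + 30) = Gamma(320, 44).
Predictive mean over a 7-page window = T·E[λ|data] = 7·320/44 = 560/11.

560/11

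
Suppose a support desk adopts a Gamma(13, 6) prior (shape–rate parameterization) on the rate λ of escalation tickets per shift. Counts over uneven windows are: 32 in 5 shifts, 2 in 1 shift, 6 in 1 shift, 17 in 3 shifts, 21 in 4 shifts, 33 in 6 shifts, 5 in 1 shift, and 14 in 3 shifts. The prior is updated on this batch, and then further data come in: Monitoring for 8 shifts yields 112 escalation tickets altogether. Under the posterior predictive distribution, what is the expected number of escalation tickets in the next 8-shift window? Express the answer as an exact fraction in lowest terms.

1020/19

Total count: 32 + 2 + 6 + 17 + 21 + 33 + 5 + 14 = 130.
Total exposure: 5 + 1 + 1 + 3 + 4 + 6 + 1 + 3 = 24 shifts.
After the first batch: Gamma(13 + 130, 6 + 24) = Gamma(143, 30).
Total count 112 over total exposure 8 shifts.
After the second batch: Gamma(143 + 112, 30 + 8) = Gamma(255, 38).
Predictive mean over an 8-shift window = T·E[λ|data] = 8·255/38 = 1020/19.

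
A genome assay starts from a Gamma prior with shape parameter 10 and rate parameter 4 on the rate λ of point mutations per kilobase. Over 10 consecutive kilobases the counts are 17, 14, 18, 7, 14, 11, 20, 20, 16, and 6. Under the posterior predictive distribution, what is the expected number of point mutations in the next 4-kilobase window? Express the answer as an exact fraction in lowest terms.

306/7

Total count: 17 + 14 + 18 + 7 + 14 + 11 + 20 + 20 + 16 + 6 = 143.
Total exposure: 10 kilobases.
Posterior: α' = 10 + 143 = 153, β' = 4 + 10 = 14.
Predictive mean over a 4-kilobase window = T·E[λ|data] = 4·153/14 = 306/7.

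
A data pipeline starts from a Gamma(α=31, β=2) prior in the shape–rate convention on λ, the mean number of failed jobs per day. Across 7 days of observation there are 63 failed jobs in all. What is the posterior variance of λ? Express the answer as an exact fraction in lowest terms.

94/81

Total count 63 over total exposure 7 days.
Posterior: α' = 31 + 63 = 94, β' = 2 + 7 = 9.
Posterior variance = α'/β'² = 94/81.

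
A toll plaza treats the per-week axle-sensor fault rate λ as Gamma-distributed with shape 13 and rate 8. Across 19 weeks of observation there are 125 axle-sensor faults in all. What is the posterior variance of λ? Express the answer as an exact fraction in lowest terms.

46/243

Total count 125 over total exposure 19 weeks.
Gamma(α, β) with Poisson data over total exposure Σt gives posterior Gamma(α+Σx, β+Σt) = Gamma(138, 27).
Posterior variance = α'/β'² = 138/729 = 46/243.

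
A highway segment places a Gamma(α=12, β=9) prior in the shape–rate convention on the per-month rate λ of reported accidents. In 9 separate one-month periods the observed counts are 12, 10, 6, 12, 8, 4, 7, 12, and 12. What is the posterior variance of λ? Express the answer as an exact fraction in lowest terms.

95/324

Total count: 12 + 10 + 6 + 12 + 8 + 4 + 7 + 12 + 12 = 83.
Total exposure: 9 months.
By Gamma–Poisson conjugacy, the posterior is Gamma(α + Σx, β + Σt) = Gamma(12 + 83, 9 + 9) = Gamma(95, 18).
Posterior variance = α'/β'² = 95/324.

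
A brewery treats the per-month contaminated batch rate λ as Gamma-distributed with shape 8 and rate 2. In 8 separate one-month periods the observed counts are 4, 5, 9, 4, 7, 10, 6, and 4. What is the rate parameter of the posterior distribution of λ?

10

Total count: 4 + 5 + 9 + 4 + 7 + 10 + 6 + 4 = 49.
Total exposure: 8 months.
Gamma(α, β) with Poisson data over total exposure Σt gives posterior Gamma(α+Σx, β+Σt) = Gamma(57, 10).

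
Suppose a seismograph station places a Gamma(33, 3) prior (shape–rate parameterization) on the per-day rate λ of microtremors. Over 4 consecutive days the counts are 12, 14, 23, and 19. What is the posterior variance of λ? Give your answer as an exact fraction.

Total count: 12 + 14 + 23 + 19 = 68.
Total exposure: 4 days.
By Gamma–Poisson conjugacy, the posterior is Gamma(α + Σx, β + Σt) = Gamma(33 + 68, 3 + 4) = Gamma(101, 7).
Posterior variance = α'/β'² = 101/49.

101/49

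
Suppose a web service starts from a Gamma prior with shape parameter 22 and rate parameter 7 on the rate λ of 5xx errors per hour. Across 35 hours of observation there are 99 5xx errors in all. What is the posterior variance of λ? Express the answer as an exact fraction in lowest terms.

Total count 99 over total exposure 35 hours.
By Gamma–Poisson conjugacy, the posterior is Gamma(α + Σx, β + Σt) = Gamma(22 + 99, 7 + 35) = Gamma(121, 42).
Posterior variance = α'/β'² = 121/1764.

121/1764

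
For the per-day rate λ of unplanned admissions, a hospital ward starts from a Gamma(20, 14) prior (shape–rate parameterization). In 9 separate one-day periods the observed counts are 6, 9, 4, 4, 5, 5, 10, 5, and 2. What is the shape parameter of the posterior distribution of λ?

70

Total count: 6 + 9 + 4 + 4 + 5 + 5 + 10 + 5 + 2 = 50.
Total exposure: 9 days.
Conjugate update: add total count to the shape and total exposure to the rate, giving Gamma(70, 23).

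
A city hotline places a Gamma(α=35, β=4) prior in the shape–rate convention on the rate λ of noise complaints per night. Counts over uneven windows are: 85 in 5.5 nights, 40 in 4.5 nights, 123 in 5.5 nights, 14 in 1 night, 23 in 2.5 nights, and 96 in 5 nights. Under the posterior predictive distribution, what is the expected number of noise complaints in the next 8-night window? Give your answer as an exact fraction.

832/7

Total count: 85 + 40 + 123 + 14 + 23 + 96 = 381.
Total exposure: 5.5 + 4.5 + 5.5 + 1 + 2.5 + 5 = 24 nights.
Posterior: α' = 35 + 381 = 416, β' = 4 + 24 = 28.
Predictive mean over an 8-night window = T·E[λ|data] = 8·416/28 = 832/7.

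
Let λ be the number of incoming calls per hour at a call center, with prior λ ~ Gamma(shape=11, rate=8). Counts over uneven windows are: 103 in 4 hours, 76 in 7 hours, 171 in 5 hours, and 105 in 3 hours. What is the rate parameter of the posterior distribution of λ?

Total count: 103 + 76 + 171 + 105 = 455.
Total exposure: 4 + 7 + 5 + 3 = 19 hours.
Conjugate update: add total count to the shape and total exposure to the rate, giving Gamma(466, 27).

27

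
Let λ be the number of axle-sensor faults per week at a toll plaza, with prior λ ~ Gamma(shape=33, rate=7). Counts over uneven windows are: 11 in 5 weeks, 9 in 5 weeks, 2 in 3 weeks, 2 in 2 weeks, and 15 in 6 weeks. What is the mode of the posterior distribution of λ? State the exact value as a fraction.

Total count: 11 + 9 + 2 + 2 + 15 = 39.
Total exposure: 5 + 5 + 3 + 2 + 6 = 21 weeks.
By Gamma–Poisson conjugacy, the posterior is Gamma(α + Σx, β + Σt) = Gamma(33 + 39, 7 + 21) = Gamma(72, 28).
Posterior mode = (α'−1)/β' = 71/28.

71/28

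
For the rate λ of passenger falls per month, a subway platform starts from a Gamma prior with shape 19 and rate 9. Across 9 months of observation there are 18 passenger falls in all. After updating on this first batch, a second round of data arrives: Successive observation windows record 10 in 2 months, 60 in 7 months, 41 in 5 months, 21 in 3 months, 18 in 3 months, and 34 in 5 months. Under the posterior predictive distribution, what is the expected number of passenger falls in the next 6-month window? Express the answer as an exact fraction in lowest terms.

Total count 18 over total exposure 9 months.
After the first batch: Gamma(19 + 18, 9 + 9) = Gamma(37, 18).
Total count: 10 + 60 + 41 + 21 + 18 + 34 = 184.
Total exposure: 2 + 7 + 5 + 3 + 3 + 5 = 25 months.
After the second batch: Gamma(37 + 184, 18 + 25) = Gamma(221, 43).
Predictive mean over a 6-month window = T·E[λ|data] = 6·221/43 = 1326/43.

1326/43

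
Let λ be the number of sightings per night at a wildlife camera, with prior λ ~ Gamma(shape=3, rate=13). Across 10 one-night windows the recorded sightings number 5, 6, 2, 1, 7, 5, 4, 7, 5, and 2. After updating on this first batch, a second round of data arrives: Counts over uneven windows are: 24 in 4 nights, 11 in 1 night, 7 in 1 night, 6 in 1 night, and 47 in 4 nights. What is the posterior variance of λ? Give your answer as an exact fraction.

71/578

Total count: 5 + 6 + 2 + 1 + 7 + 5 + 4 + 7 + 5 + 2 = 44.
Total exposure: 10 nights.
After the first batch: Gamma(3 + 44, 13 + 10) = Gamma(47, 23).
Total count: 24 + 11 + 7 + 6 + 47 = 95.
Total exposure: 4 + 1 + 1 + 1 + 4 = 11 nights.
After the second batch: Gamma(47 + 95, 23 + 11) = Gamma(142, 34).
Posterior variance = α'/β'² = 142/1156 = 71/578.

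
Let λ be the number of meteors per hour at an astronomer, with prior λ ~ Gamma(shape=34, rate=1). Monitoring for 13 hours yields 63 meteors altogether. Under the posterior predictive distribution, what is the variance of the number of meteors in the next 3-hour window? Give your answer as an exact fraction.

4947/196

Total count 63 over total exposure 13 hours.
The Gamma prior is conjugate for the Poisson rate, so λ | data ~ Gamma(34+63, 1+13) = Gamma(97, 14).
The posterior predictive for a window of length T is Negative Binomial with variance T·α'·(β'+T)/β'² = 3·97·17/196 = 4947/196.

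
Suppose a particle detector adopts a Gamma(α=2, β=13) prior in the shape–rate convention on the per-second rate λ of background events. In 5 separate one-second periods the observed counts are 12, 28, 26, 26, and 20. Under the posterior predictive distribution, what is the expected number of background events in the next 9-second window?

Total count: 12 + 28 + 26 + 26 + 20 = 112.
Total exposure: 5 seconds.
By Gamma–Poisson conjugacy, the posterior is Gamma(α + Σx, β + Σt) = Gamma(2 + 112, 13 + 5) = Gamma(114, 18).
Predictive mean over a 9-second window = T·E[λ|data] = 9·114/18 = 57.

57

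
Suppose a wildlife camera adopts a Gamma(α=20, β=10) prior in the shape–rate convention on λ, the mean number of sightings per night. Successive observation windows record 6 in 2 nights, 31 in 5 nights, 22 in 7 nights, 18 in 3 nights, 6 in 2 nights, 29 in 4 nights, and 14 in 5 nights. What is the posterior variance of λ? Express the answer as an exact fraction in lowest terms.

Total count: 6 + 31 + 22 + 18 + 6 + 29 + 14 = 126.
Total exposure: 2 + 5 + 7 + 3 + 2 + 4 + 5 = 28 nights.
Conjugate update: add total count to the shape and total exposure to the rate, giving Gamma(146, 38).
Posterior variance = α'/β'² = 146/1444 = 73/722.

73/722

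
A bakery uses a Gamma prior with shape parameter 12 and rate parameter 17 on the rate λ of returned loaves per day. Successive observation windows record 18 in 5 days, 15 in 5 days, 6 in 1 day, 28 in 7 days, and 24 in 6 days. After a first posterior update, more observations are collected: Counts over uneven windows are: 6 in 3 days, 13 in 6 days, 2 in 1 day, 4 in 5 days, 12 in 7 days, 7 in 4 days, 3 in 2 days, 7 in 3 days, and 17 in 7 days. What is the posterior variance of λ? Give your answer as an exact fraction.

Total count: 18 + 15 + 6 + 28 + 24 = 91.
Total exposure: 5 + 5 + 1 + 7 + 6 = 24 days.
After the first batch: Gamma(12 + 91, 17 + 24) = Gamma(103, 41).
Total count: 6 + 13 + 2 + 4 + 12 + 7 + 3 + 7 + 17 = 71.
Total exposure: 3 + 6 + 1 + 5 + 7 + 4 + 2 + 3 + 7 = 38 days.
After the second batch: Gamma(103 + 71, 41 + 38) = Gamma(174, 79).
Posterior variance = α'/β'² = 174/6241.

174/6241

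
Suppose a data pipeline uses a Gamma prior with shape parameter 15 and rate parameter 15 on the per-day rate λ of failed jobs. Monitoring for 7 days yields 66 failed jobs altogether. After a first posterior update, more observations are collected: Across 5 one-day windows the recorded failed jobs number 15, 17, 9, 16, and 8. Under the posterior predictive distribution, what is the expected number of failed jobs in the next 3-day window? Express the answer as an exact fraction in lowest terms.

Total count 66 over total exposure 7 days.
After the first batch: Gamma(15 + 66, 15 + 7) = Gamma(81, 22).
Total count: 15 + 17 + 9 + 16 + 8 = 65.
Total exposure: 5 days.
After the second batch: Gamma(81 + 65, 22 + 5) = Gamma(146, 27).
Predictive mean over a 3-day window = T·E[λ|data] = 3·146/27 = 146/9.

146/9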